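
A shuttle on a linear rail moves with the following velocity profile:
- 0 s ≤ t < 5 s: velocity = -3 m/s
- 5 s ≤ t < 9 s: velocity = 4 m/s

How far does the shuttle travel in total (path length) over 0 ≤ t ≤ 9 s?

Distance (not displacement) is the total path length: add the absolute areas under v-t.
0–5 s: |-3| × 5 = 15 m
5–9 s: |4| × 4 = 16 m
Total distance = 31 m

31 m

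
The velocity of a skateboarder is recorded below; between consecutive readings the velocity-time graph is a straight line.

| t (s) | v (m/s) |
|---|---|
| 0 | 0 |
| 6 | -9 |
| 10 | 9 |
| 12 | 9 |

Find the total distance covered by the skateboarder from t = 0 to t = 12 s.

Distance (not displacement) is the total path length: add the absolute areas under v-t.
0–6 s: |½(0 + -9)(6)| = 27 m
6–10 s: v = 0 at t = 8 s; triangle areas 9 + 9 = 18 m
10–12 s: |9| × 2 = 18 m
Total distance = 63 m

63 m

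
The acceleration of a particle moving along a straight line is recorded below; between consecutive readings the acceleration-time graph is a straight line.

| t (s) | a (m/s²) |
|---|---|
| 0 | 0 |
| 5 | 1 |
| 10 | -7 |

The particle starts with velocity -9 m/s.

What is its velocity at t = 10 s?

Δv equals the area under the a-t graph; then v = v₀ + Δv.
0–5 s: ½(0 + 1)(5) = 2.5 m/s
5–10 s: ½(1 + -7)(5) = -15 m/s
Δv = -12.5 m/s, so v(10) = -9 + (-12.5) = -21.5 m/s.

-21.5 m/s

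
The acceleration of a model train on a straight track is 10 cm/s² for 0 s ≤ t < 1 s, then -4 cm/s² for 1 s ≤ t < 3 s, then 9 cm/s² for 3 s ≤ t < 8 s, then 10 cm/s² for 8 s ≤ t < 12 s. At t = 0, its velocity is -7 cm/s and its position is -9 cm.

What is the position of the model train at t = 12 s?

314.5 cm

On each constant-a segment, Δv = aΔt and Δx = v₀Δt + ½aΔt²; chain segment to segment.
0–1 s: v starts -7 cm/s; Δx = -7·1 + ½·10·1² = -2 cm; v ends 3 cm/s.
1–3 s: v starts 3 cm/s; Δx = 3·2 + ½·-4·2² = -2 cm; v ends -5 cm/s.
3–8 s: v starts -5 cm/s; Δx = -5·5 + ½·9·5² = 87.5 cm; v ends 40 cm/s.
8–12 s: v starts 40 cm/s; Δx = 40·4 + ½·10·4² = 240 cm; v ends 80 cm/s.
x(12) = -9 + Σ Δx = 314.5 cm.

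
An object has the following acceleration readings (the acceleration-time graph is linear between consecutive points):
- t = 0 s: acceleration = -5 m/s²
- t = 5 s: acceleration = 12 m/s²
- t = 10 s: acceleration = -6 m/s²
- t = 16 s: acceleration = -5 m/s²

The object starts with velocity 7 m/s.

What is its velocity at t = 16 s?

6.5 m/s

Δv equals the area under the a-t graph; then v = v₀ + Δv.
0–5 s: ½(-5 + 12)(5) = 17.5 m/s
5–10 s: ½(12 + -6)(5) = 15 m/s
10–16 s: ½(-6 + -5)(6) = -33 m/s
Δv = -0.5 m/s, so v(16) = 7 + (-0.5) = 6.5 m/s.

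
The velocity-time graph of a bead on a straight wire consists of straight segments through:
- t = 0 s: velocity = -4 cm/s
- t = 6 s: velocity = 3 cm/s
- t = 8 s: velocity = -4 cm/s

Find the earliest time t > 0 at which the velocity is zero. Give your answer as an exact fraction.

t = 24/7 s

v changes sign on 0–6 s (from -4 to 3); the graph is linear there, so v = 0 at t = 0 + (4)·(6 − 0)/(3 − -4) = 24/7 s.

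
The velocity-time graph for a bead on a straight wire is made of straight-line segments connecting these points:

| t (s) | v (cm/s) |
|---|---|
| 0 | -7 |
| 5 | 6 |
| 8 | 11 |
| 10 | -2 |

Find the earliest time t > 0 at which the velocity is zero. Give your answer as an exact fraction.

t = 35/13 s

v changes sign on 0–5 s (from -7 to 6); the graph is linear there, so v = 0 at t = 0 + (7)·(5 − 0)/(6 − -7) = 35/13 s.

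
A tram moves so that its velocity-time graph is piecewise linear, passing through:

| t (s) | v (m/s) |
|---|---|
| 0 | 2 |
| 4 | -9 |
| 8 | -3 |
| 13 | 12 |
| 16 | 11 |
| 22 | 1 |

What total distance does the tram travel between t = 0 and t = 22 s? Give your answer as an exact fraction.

1490/11 m

Distance (not displacement) is the total path length: add the absolute areas under v-t.
0–4 s: v = 0 at t = 8/11 s; triangle areas 8/11 + 162/11 = 170/11 m
4–8 s: |½(-9 + -3)(4)| = 24 m
8–13 s: v = 0 at t = 9 s; triangle areas 1.5 + 24 = 25.5 m
13–16 s: |½(12 + 11)(3)| = 34.5 m
16–22 s: |½(11 + 1)(6)| = 36 m
Total distance = 1490/11 m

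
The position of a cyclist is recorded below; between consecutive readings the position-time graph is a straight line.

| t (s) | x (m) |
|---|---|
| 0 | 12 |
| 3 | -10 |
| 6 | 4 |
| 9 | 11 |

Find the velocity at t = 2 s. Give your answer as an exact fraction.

-22/3 m/s

Velocity is the slope of the x-t graph on 0–3 s: (-10 − 12)/(3 − 0) = -22/3 m/s.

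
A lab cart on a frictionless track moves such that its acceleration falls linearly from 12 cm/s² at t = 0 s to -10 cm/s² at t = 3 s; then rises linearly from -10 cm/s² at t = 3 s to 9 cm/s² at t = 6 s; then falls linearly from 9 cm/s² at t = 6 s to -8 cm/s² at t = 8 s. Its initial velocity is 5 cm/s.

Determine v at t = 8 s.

Δv equals the area under the a-t graph; then v = v₀ + Δv.
0–3 s: ½(12 + -10)(3) = 3 cm/s
3–6 s: ½(-10 + 9)(3) = -1.5 cm/s
6–8 s: ½(9 + -8)(2) = 1 cm/s
Δv = 2.5 cm/s, so v(8) = 5 + (2.5) = 7.5 cm/s.

7.5 cm/s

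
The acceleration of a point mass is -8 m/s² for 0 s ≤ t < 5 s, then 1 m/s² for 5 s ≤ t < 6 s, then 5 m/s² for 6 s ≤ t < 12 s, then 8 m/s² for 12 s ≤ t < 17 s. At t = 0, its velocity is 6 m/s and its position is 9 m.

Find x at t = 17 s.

On each constant-a segment, Δv = aΔt and Δx = v₀Δt + ½aΔt²; chain segment to segment.
0–5 s: v starts 6 m/s; Δx = 6·5 + ½·-8·5² = -70 m; v ends -34 m/s.
5–6 s: v starts -34 m/s; Δx = -34·1 + ½·1·1² = -33.5 m; v ends -33 m/s.
6–12 s: v starts -33 m/s; Δx = -33·6 + ½·5·6² = -108 m; v ends -3 m/s.
12–17 s: v starts -3 m/s; Δx = -3·5 + ½·8·5² = 85 m; v ends 37 m/s.
x(17) = 9 + Σ Δx = -117.5 m.

-117.5 m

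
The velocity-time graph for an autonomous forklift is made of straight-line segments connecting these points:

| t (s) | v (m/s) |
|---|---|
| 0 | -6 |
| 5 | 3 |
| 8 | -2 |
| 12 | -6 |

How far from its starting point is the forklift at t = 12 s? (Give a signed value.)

Net displacement equals the area under the velocity-time graph (areas below the axis count negative).
0–5 s: ½(-6 + 3)(5) = -7.5 m
5–8 s: ½(3 + -2)(3) = 1.5 m
8–12 s: ½(-2 + -6)(4) = -16 m
Net displacement = -22 m

-22 m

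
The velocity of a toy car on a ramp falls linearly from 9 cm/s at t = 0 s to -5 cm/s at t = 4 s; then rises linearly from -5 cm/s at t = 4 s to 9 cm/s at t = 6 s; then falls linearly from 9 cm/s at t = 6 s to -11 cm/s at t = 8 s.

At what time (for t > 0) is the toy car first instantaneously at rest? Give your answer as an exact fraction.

t = 18/7 s

v changes sign on 0–4 s (from 9 to -5); the graph is linear there, so v = 0 at t = 0 + (-9)·(4 − 0)/(-5 − 9) = 18/7 s.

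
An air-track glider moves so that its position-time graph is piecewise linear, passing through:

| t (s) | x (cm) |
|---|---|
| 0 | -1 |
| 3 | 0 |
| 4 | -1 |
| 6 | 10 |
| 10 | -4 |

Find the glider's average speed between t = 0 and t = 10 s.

2.7 cm/s

Average speed = (total path length)/(elapsed time); on a piecewise-linear x-t graph the path length is Σ|Δx|.
0–3 s: |Δx| = |0 − -1| = 1 cm
3–4 s: |Δx| = |-1 − 0| = 1 cm
4–6 s: |Δx| = |10 − -1| = 11 cm
6–10 s: |Δx| = |-4 − 10| = 14 cm
Total path = 27 cm; average speed = 27/10 = 2.7 cm/s.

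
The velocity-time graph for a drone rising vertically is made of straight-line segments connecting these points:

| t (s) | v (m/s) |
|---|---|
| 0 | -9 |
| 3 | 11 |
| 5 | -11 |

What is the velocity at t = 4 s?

On 3–5 s the graph is linear from 11 to -11 m/s: v(4) = 11 + (-11 − 11)·(4 − 3)/(5 − 3) = 0 m/s.

0 m/s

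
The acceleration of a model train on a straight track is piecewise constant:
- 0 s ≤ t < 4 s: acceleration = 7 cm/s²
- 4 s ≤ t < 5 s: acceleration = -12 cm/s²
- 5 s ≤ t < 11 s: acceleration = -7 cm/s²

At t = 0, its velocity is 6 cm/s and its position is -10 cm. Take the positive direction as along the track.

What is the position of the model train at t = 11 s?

On each constant-a segment, Δv = aΔt and Δx = v₀Δt + ½aΔt²; chain segment to segment.
0–4 s: v starts 6 cm/s; Δx = 6·4 + ½·7·4² = 80 cm; v ends 34 cm/s.
4–5 s: v starts 34 cm/s; Δx = 34·1 + ½·-12·1² = 28 cm; v ends 22 cm/s.
5–11 s: v starts 22 cm/s; Δx = 22·6 + ½·-7·6² = 6 cm; v ends -20 cm/s.
x(11) = -10 + Σ Δx = 104 cm.

104 cm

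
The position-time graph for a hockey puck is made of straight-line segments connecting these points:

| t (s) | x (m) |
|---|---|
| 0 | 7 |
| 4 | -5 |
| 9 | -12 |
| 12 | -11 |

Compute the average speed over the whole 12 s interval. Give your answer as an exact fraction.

5/3 m/s

Average speed = (total path length)/(elapsed time); on a piecewise-linear x-t graph the path length is Σ|Δx|.
0–4 s: |Δx| = |-5 − 7| = 12 m
4–9 s: |Δx| = |-12 − -5| = 7 m
9–12 s: |Δx| = |-11 − -12| = 1 m
Total path = 20 m; average speed = 20/12 = 5/3 m/s.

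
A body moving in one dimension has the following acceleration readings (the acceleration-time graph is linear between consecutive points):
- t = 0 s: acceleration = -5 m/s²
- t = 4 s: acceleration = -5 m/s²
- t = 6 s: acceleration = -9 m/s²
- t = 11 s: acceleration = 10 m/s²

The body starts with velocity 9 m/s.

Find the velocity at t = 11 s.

Δv equals the area under the a-t graph; then v = v₀ + Δv.
0–4 s: -5 × 4 = -20 m/s
4–6 s: ½(-5 + -9)(2) = -14 m/s
6–11 s: ½(-9 + 10)(5) = 2.5 m/s
Δv = -31.5 m/s, so v(11) = 9 + (-31.5) = -22.5 m/s.

-22.5 m/s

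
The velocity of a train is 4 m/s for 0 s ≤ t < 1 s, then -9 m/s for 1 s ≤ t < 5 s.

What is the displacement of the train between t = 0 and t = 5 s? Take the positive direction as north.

Net displacement equals the area under the velocity-time graph (areas below the axis count negative).
0–1 s: 4 × 1 = 4 m
1–5 s: -9 × 4 = -36 m
Net displacement = -32 m

-32 m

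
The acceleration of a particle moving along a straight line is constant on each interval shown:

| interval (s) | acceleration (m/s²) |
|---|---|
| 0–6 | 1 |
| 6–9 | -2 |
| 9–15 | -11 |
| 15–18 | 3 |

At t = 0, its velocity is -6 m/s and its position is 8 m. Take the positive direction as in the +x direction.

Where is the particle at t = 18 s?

-455.5 m

On each constant-a segment, Δv = aΔt and Δx = v₀Δt + ½aΔt²; chain segment to segment.
0–6 s: v starts -6 m/s; Δx = -6·6 + ½·1·6² = -18 m; v ends 0 m/s.
6–9 s: v starts 0 m/s; Δx = 0·3 + ½·-2·3² = -9 m; v ends -6 m/s.
9–15 s: v starts -6 m/s; Δx = -6·6 + ½·-11·6² = -234 m; v ends -72 m/s.
15–18 s: v starts -72 m/s; Δx = -72·3 + ½·3·3² = -202.5 m; v ends -63 m/s.
x(18) = 8 + Σ Δx = -455.5 m.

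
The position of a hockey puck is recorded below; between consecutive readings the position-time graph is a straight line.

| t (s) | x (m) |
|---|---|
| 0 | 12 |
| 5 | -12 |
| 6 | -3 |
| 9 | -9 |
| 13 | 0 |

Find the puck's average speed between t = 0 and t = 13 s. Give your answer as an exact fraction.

48/13 m/s

Average speed = (total path length)/(elapsed time); on a piecewise-linear x-t graph the path length is Σ|Δx|.
0–5 s: |Δx| = |-12 − 12| = 24 m
5–6 s: |Δx| = |-3 − -12| = 9 m
6–9 s: |Δx| = |-9 − -3| = 6 m
9–13 s: |Δx| = |0 − -9| = 9 m
Total path = 48 m; average speed = 48/13 = 48/13 m/s.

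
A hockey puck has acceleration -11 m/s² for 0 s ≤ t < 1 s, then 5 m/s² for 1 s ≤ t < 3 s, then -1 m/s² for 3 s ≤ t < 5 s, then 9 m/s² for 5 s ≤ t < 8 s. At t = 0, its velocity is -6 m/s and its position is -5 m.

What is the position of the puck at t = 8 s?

On each constant-a segment, Δv = aΔt and Δx = v₀Δt + ½aΔt²; chain segment to segment.
0–1 s: v starts -6 m/s; Δx = -6·1 + ½·-11·1² = -11.5 m; v ends -17 m/s.
1–3 s: v starts -17 m/s; Δx = -17·2 + ½·5·2² = -24 m; v ends -7 m/s.
3–5 s: v starts -7 m/s; Δx = -7·2 + ½·-1·2² = -16 m; v ends -9 m/s.
5–8 s: v starts -9 m/s; Δx = -9·3 + ½·9·3² = 13.5 m; v ends 18 m/s.
x(8) = -5 + Σ Δx = -43 m.

-43 m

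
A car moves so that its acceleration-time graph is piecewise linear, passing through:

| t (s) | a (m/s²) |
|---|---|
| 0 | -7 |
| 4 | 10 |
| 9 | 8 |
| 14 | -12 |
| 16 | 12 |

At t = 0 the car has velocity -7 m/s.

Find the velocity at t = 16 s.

34 m/s

Δv equals the area under the a-t graph; then v = v₀ + Δv.
0–4 s: ½(-7 + 10)(4) = 6 m/s
4–9 s: ½(10 + 8)(5) = 45 m/s
9–14 s: ½(8 + -12)(5) = -10 m/s
14–16 s: ½(-12 + 12)(2) = 0 m/s
Δv = 41 m/s, so v(16) = -7 + (41) = 34 m/s.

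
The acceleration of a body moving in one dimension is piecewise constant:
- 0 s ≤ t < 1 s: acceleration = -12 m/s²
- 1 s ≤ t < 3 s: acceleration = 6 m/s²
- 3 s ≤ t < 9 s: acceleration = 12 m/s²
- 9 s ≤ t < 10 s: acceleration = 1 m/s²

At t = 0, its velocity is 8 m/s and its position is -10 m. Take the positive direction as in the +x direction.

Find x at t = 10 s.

340.5 m

On each constant-a segment, Δv = aΔt and Δx = v₀Δt + ½aΔt²; chain segment to segment.
0–1 s: v starts 8 m/s; Δx = 8·1 + ½·-12·1² = 2 m; v ends -4 m/s.
1–3 s: v starts -4 m/s; Δx = -4·2 + ½·6·2² = 4 m; v ends 8 m/s.
3–9 s: v starts 8 m/s; Δx = 8·6 + ½·12·6² = 264 m; v ends 80 m/s.
9–10 s: v starts 80 m/s; Δx = 80·1 + ½·1·1² = 80.5 m; v ends 81 m/s.
x(10) = -10 + Σ Δx = 340.5 m.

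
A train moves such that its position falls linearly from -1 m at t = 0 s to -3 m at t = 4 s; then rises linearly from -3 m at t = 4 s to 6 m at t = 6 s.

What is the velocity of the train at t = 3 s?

Velocity is the slope of the x-t graph on 0–4 s: (-3 − -1)/(4 − 0) = -0.5 m/s.

-0.5 m/s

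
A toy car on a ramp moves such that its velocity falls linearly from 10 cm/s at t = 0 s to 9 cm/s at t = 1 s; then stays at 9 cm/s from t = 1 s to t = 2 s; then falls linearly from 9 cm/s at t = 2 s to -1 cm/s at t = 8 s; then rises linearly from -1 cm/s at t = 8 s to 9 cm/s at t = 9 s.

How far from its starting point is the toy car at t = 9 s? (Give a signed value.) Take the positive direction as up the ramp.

46.5 cm

Net displacement equals the area under the velocity-time graph (areas below the axis count negative).
0–1 s: ½(10 + 9)(1) = 9.5 cm
1–2 s: 9 × 1 = 9 cm
2–8 s: ½(9 + -1)(6) = 24 cm
8–9 s: ½(-1 + 9)(1) = 4 cm
Net displacement = 46.5 cm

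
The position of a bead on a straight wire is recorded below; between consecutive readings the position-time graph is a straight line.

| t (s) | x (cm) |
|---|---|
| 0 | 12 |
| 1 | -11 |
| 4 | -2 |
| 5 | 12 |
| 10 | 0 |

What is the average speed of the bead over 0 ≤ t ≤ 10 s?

5.8 cm/s

Average speed = (total path length)/(elapsed time); on a piecewise-linear x-t graph the path length is Σ|Δx|.
0–1 s: |Δx| = |-11 − 12| = 23 cm
1–4 s: |Δx| = |-2 − -11| = 9 cm
4–5 s: |Δx| = |12 − -2| = 14 cm
5–10 s: |Δx| = |0 − 12| = 12 cm
Total path = 58 cm; average speed = 58/10 = 5.8 cm/s.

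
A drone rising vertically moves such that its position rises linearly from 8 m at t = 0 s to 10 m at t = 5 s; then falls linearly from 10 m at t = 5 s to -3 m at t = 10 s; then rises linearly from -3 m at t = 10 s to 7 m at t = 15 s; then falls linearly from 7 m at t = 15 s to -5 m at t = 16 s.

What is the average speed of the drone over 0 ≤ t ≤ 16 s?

Average speed = (total path length)/(elapsed time); on a piecewise-linear x-t graph the path length is Σ|Δx|.
0–5 s: |Δx| = |10 − 8| = 2 m
5–10 s: |Δx| = |-3 − 10| = 13 m
10–15 s: |Δx| = |7 − -3| = 10 m
15–16 s: |Δx| = |-5 − 7| = 12 m
Total path = 37 m; average speed = 37/16 = 2.3125 m/s.

2.3125 m/s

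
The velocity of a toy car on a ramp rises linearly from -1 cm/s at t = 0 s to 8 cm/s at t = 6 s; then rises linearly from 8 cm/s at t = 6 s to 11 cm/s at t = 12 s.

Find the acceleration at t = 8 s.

Acceleration is the slope of the v-t graph on 6–12 s: (11 − 8)/(12 − 6) = 0.5 cm/s².

0.5 cm/s²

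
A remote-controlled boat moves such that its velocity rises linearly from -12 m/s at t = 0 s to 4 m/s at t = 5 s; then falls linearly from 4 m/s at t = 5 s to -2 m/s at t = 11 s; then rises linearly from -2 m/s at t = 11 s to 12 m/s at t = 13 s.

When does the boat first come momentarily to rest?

v changes sign on 0–5 s (from -12 to 4); the graph is linear there, so v = 0 at t = 0 + (12)·(5 − 0)/(4 − -12) = 3.75 s.

t = 3.75 s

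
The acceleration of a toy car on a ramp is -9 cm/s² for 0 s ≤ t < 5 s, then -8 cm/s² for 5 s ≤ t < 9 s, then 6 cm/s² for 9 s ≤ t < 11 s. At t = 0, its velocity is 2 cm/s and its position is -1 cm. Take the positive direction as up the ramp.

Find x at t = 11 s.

On each constant-a segment, Δv = aΔt and Δx = v₀Δt + ½aΔt²; chain segment to segment.
0–5 s: v starts 2 cm/s; Δx = 2·5 + ½·-9·5² = -102.5 cm; v ends -43 cm/s.
5–9 s: v starts -43 cm/s; Δx = -43·4 + ½·-8·4² = -236 cm; v ends -75 cm/s.
9–11 s: v starts -75 cm/s; Δx = -75·2 + ½·6·2² = -138 cm; v ends -63 cm/s.
x(11) = -1 + Σ Δx = -477.5 cm.

-477.5 cm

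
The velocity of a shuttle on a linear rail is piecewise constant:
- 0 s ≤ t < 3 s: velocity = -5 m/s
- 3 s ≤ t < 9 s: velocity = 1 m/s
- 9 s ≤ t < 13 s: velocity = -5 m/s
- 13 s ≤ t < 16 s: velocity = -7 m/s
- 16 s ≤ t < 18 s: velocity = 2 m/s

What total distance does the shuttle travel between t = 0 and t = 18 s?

66 m

Distance (not displacement) is the total path length: add the absolute areas under v-t.
0–3 s: |-5| × 3 = 15 m
3–9 s: |1| × 6 = 6 m
9–13 s: |-5| × 4 = 20 m
13–16 s: |-7| × 3 = 21 m
16–18 s: |2| × 2 = 4 m
Total distance = 66 m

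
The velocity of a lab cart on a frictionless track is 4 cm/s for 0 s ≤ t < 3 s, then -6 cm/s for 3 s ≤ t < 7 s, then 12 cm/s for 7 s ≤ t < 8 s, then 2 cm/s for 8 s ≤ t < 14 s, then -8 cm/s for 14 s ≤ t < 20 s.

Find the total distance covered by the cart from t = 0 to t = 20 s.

108 cm

Distance (not displacement) is the total path length: add the absolute areas under v-t.
0–3 s: |4| × 3 = 12 cm
3–7 s: |-6| × 4 = 24 cm
7–8 s: |12| × 1 = 12 cm
8–14 s: |2| × 6 = 12 cm
14–20 s: |-8| × 6 = 48 cm
Total distance = 108 cm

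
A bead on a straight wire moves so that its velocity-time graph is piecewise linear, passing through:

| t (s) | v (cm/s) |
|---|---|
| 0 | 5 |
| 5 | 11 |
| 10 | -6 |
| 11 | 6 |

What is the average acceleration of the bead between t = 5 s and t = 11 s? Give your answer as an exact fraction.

-5/6 cm/s²

Average acceleration = Δv/Δt = (6 − 11)/(11 − 5) = -5/6 cm/s².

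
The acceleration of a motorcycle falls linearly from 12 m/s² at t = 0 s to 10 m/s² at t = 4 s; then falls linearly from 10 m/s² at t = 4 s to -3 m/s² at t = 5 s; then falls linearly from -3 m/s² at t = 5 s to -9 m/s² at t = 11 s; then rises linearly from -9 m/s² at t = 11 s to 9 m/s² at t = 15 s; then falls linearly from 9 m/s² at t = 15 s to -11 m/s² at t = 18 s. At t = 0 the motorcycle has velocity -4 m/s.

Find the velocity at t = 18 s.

4.5 m/s

Δv equals the area under the a-t graph; then v = v₀ + Δv.
0–4 s: ½(12 + 10)(4) = 44 m/s
4–5 s: ½(10 + -3)(1) = 3.5 m/s
5–11 s: ½(-3 + -9)(6) = -36 m/s
11–15 s: ½(-9 + 9)(4) = 0 m/s
15–18 s: ½(9 + -11)(3) = -3 m/s
Δv = 8.5 m/s, so v(18) = -4 + (8.5) = 4.5 m/s.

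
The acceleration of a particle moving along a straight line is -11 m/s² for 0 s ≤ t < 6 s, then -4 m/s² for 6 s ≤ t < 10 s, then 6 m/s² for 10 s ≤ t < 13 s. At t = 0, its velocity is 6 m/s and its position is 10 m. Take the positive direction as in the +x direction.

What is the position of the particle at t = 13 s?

On each constant-a segment, Δv = aΔt and Δx = v₀Δt + ½aΔt²; chain segment to segment.
0–6 s: v starts 6 m/s; Δx = 6·6 + ½·-11·6² = -162 m; v ends -60 m/s.
6–10 s: v starts -60 m/s; Δx = -60·4 + ½·-4·4² = -272 m; v ends -76 m/s.
10–13 s: v starts -76 m/s; Δx = -76·3 + ½·6·3² = -201 m; v ends -58 m/s.
x(13) = 10 + Σ Δx = -625 m.

-625 m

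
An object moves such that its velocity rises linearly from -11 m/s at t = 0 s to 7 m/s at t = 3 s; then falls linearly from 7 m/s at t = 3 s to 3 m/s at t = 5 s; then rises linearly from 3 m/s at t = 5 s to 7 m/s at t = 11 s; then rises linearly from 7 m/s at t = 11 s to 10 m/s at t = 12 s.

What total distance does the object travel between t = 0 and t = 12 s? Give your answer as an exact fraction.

Total distance travelled is ∫|v| dt — sum the magnitudes of each area piece.
0–3 s: v = 0 at t = 11/6 s; triangle areas 121/12 + 49/12 = 85/6 m
3–5 s: |½(7 + 3)(2)| = 10 m
5–11 s: |½(3 + 7)(6)| = 30 m
11–12 s: |½(7 + 10)(1)| = 8.5 m
Total distance = 188/3 m

188/3 m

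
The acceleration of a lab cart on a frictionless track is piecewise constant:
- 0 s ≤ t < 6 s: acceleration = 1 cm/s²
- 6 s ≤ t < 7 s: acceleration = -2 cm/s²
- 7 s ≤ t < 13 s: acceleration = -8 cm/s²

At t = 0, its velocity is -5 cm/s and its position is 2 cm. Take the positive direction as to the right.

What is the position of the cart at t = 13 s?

-160 cm

On each constant-a segment, Δv = aΔt and Δx = v₀Δt + ½aΔt²; chain segment to segment.
0–6 s: v starts -5 cm/s; Δx = -5·6 + ½·1·6² = -12 cm; v ends 1 cm/s.
6–7 s: v starts 1 cm/s; Δx = 1·1 + ½·-2·1² = 0 cm; v ends -1 cm/s.
7–13 s: v starts -1 cm/s; Δx = -1·6 + ½·-8·6² = -150 cm; v ends -49 cm/s.
x(13) = 2 + Σ Δx = -160 cm.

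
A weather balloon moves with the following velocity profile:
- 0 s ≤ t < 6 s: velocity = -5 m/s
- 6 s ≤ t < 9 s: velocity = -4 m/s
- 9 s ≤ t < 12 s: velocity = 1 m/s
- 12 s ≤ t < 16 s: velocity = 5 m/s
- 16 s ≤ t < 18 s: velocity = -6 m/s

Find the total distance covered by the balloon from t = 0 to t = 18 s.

77 m

Distance (not displacement) is the total path length: add the absolute areas under v-t.
0–6 s: |-5| × 6 = 30 m
6–9 s: |-4| × 3 = 12 m
9–12 s: |1| × 3 = 3 m
12–16 s: |5| × 4 = 20 m
16–18 s: |-6| × 2 = 12 m
Total distance = 77 m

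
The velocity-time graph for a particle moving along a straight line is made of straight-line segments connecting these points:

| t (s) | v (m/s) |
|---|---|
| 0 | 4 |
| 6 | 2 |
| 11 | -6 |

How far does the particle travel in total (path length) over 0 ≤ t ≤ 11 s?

Distance (not displacement) is the total path length: add the absolute areas under v-t.
0–6 s: |½(4 + 2)(6)| = 18 m
6–11 s: v = 0 at t = 7.25 s; triangle areas 1.25 + 11.25 = 12.5 m
Total distance = 30.5 m

30.5 m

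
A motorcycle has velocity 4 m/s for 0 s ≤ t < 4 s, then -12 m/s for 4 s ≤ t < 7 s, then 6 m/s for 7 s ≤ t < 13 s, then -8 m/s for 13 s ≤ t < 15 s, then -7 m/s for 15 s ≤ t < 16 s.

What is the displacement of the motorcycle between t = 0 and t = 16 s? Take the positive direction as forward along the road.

Displacement is the signed area under the v-t curve.
0–4 s: 4 × 4 = 16 m
4–7 s: -12 × 3 = -36 m
7–13 s: 6 × 6 = 36 m
13–15 s: -8 × 2 = -16 m
15–16 s: -7 × 1 = -7 m
Net displacement = -7 m

-7 m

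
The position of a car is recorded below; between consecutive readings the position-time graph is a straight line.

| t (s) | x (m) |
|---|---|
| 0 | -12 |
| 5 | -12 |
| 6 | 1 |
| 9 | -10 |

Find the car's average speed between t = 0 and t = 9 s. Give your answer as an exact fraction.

Average speed = (total path length)/(elapsed time); on a piecewise-linear x-t graph the path length is Σ|Δx|.
0–5 s: |Δx| = |-12 − -12| = 0 m
5–6 s: |Δx| = |1 − -12| = 13 m
6–9 s: |Δx| = |-10 − 1| = 11 m
Total path = 24 m; average speed = 24/9 = 8/3 m/s.

8/3 m/s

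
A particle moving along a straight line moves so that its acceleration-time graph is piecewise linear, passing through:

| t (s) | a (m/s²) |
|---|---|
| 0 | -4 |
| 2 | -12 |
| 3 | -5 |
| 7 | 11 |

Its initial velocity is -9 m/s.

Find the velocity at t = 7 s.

Δv equals the area under the a-t graph; then v = v₀ + Δv.
0–2 s: ½(-4 + -12)(2) = -16 m/s
2–3 s: ½(-12 + -5)(1) = -8.5 m/s
3–7 s: ½(-5 + 11)(4) = 12 m/s
Δv = -12.5 m/s, so v(7) = -9 + (-12.5) = -21.5 m/s.

-21.5 m/s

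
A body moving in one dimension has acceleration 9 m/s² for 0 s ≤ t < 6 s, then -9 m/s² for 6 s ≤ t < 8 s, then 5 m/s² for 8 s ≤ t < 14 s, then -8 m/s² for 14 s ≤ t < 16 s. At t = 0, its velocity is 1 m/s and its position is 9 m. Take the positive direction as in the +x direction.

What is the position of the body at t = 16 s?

699 m

On each constant-a segment, Δv = aΔt and Δx = v₀Δt + ½aΔt²; chain segment to segment.
0–6 s: v starts 1 m/s; Δx = 1·6 + ½·9·6² = 168 m; v ends 55 m/s.
6–8 s: v starts 55 m/s; Δx = 55·2 + ½·-9·2² = 92 m; v ends 37 m/s.
8–14 s: v starts 37 m/s; Δx = 37·6 + ½·5·6² = 312 m; v ends 67 m/s.
14–16 s: v starts 67 m/s; Δx = 67·2 + ½·-8·2² = 118 m; v ends 51 m/s.
x(16) = 9 + Σ Δx = 699 m.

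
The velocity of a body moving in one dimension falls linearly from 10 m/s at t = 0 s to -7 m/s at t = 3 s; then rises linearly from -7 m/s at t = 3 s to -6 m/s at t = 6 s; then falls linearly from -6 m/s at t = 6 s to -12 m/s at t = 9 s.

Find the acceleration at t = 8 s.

Acceleration is the slope of the v-t graph on 6–9 s: (-12 − -6)/(9 − 6) = -2 m/s².

-2 m/s²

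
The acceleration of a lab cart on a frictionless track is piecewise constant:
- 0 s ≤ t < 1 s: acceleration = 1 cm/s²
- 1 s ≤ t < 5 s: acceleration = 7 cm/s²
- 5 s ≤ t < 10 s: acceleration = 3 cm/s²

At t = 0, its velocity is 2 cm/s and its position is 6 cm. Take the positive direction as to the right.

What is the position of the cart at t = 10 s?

269 cm

On each constant-a segment, Δv = aΔt and Δx = v₀Δt + ½aΔt²; chain segment to segment.
0–1 s: v starts 2 cm/s; Δx = 2·1 + ½·1·1² = 2.5 cm; v ends 3 cm/s.
1–5 s: v starts 3 cm/s; Δx = 3·4 + ½·7·4² = 68 cm; v ends 31 cm/s.
5–10 s: v starts 31 cm/s; Δx = 31·5 + ½·3·5² = 192.5 cm; v ends 46 cm/s.
x(10) = 6 + Σ Δx = 269 cm.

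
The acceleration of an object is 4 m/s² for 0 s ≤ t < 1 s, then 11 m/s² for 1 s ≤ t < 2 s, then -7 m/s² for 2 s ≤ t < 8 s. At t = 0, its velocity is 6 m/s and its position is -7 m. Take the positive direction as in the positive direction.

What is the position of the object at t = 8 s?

16.5 m

On each constant-a segment, Δv = aΔt and Δx = v₀Δt + ½aΔt²; chain segment to segment.
0–1 s: v starts 6 m/s; Δx = 6·1 + ½·4·1² = 8 m; v ends 10 m/s.
1–2 s: v starts 10 m/s; Δx = 10·1 + ½·11·1² = 15.5 m; v ends 21 m/s.
2–8 s: v starts 21 m/s; Δx = 21·6 + ½·-7·6² = 0 m; v ends -21 m/s.
x(8) = -7 + Σ Δx = 16.5 m.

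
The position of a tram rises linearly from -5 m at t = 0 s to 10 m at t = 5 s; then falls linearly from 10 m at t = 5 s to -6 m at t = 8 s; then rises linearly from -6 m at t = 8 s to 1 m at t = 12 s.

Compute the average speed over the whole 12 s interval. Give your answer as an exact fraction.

19/6 m/s

Average speed = (total path length)/(elapsed time); on a piecewise-linear x-t graph the path length is Σ|Δx|.
0–5 s: |Δx| = |10 − -5| = 15 m
5–8 s: |Δx| = |-6 − 10| = 16 m
8–12 s: |Δx| = |1 − -6| = 7 m
Total path = 38 m; average speed = 38/12 = 19/6 m/s.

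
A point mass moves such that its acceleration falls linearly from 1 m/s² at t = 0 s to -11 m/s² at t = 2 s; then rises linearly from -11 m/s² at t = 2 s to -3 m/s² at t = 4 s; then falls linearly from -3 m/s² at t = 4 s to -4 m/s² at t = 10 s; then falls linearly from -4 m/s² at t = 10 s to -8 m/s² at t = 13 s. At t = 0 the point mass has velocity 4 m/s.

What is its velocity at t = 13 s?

-59 m/s

Δv equals the area under the a-t graph; then v = v₀ + Δv.
0–2 s: ½(1 + -11)(2) = -10 m/s
2–4 s: ½(-11 + -3)(2) = -14 m/s
4–10 s: ½(-3 + -4)(6) = -21 m/s
10–13 s: ½(-4 + -8)(3) = -18 m/s
Δv = -63 m/s, so v(13) = 4 + (-63) = -59 m/s.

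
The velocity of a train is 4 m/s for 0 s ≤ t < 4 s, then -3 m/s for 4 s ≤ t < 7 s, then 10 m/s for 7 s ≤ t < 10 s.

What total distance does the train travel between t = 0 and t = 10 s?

Distance (not displacement) is the total path length: add the absolute areas under v-t.
0–4 s: |4| × 4 = 16 m
4–7 s: |-3| × 3 = 9 m
7–10 s: |10| × 3 = 30 m
Total distance = 55 m

55 m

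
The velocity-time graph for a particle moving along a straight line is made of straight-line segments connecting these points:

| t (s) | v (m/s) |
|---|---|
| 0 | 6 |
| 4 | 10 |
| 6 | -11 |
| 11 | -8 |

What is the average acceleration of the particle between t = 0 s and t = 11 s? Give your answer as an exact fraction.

Average acceleration = Δv/Δt = (-8 − 6)/(11 − 0) = -14/11 m/s².

-14/11 m/s²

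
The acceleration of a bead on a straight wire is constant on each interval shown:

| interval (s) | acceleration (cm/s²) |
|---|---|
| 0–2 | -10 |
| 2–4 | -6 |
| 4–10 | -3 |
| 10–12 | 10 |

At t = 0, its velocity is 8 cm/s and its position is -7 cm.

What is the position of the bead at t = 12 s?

-309 cm

On each constant-a segment, Δv = aΔt and Δx = v₀Δt + ½aΔt²; chain segment to segment.
0–2 s: v starts 8 cm/s; Δx = 8·2 + ½·-10·2² = -4 cm; v ends -12 cm/s.
2–4 s: v starts -12 cm/s; Δx = -12·2 + ½·-6·2² = -36 cm; v ends -24 cm/s.
4–10 s: v starts -24 cm/s; Δx = -24·6 + ½·-3·6² = -198 cm; v ends -42 cm/s.
10–12 s: v starts -42 cm/s; Δx = -42·2 + ½·10·2² = -64 cm; v ends -22 cm/s.
x(12) = -7 + Σ Δx = -309 cm.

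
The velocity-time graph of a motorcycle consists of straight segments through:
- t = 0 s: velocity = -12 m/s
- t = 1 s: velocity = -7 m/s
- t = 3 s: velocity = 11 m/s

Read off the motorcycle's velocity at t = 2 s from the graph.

2 m/s

On 1–3 s the graph is linear from -7 to 11 m/s: v(2) = -7 + (11 − -7)·(2 − 1)/(3 − 1) = 2 m/s.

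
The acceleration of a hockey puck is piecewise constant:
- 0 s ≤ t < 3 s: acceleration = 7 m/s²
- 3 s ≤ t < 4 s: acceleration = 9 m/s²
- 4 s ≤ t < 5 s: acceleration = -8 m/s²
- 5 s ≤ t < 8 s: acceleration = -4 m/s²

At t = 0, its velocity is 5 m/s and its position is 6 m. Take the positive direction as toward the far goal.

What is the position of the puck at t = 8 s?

177 m

On each constant-a segment, Δv = aΔt and Δx = v₀Δt + ½aΔt²; chain segment to segment.
0–3 s: v starts 5 m/s; Δx = 5·3 + ½·7·3² = 46.5 m; v ends 26 m/s.
3–4 s: v starts 26 m/s; Δx = 26·1 + ½·9·1² = 30.5 m; v ends 35 m/s.
4–5 s: v starts 35 m/s; Δx = 35·1 + ½·-8·1² = 31 m; v ends 27 m/s.
5–8 s: v starts 27 m/s; Δx = 27·3 + ½·-4·3² = 63 m; v ends 15 m/s.
x(8) = 6 + Σ Δx = 177 m.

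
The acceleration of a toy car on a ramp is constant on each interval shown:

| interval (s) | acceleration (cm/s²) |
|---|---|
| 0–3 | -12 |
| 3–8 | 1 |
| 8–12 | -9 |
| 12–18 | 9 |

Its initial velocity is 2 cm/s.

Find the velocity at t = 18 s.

-11 cm/s

Δv equals the area under the a-t graph; then v = v₀ + Δv.
0–3 s: -12 × 3 = -36 cm/s
3–8 s: 1 × 5 = 5 cm/s
8–12 s: -9 × 4 = -36 cm/s
12–18 s: 9 × 6 = 54 cm/s
Δv = -13 cm/s, so v(18) = 2 + (-13) = -11 cm/s.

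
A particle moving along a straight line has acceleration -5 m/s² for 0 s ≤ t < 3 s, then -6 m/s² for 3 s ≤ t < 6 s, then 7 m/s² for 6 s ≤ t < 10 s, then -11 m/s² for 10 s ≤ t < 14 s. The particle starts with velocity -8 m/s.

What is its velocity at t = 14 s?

Δv equals the area under the a-t graph; then v = v₀ + Δv.
0–3 s: -5 × 3 = -15 m/s
3–6 s: -6 × 3 = -18 m/s
6–10 s: 7 × 4 = 28 m/s
10–14 s: -11 × 4 = -44 m/s
Δv = -49 m/s, so v(14) = -8 + (-49) = -57 m/s.

-57 m/s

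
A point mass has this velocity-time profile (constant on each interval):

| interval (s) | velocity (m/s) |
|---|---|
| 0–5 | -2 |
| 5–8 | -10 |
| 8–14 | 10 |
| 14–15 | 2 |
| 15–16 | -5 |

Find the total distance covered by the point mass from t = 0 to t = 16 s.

Distance (not displacement) is the total path length: add the absolute areas under v-t.
0–5 s: |-2| × 5 = 10 m
5–8 s: |-10| × 3 = 30 m
8–14 s: |10| × 6 = 60 m
14–15 s: |2| × 1 = 2 m
15–16 s: |-5| × 1 = 5 m
Total distance = 107 m

107 m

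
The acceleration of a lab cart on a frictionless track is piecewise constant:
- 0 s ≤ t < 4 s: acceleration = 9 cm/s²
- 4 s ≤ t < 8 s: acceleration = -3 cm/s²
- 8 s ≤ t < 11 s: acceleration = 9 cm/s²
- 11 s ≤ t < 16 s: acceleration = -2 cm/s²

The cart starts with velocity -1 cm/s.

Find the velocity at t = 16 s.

Δv equals the area under the a-t graph; then v = v₀ + Δv.
0–4 s: 9 × 4 = 36 cm/s
4–8 s: -3 × 4 = -12 cm/s
8–11 s: 9 × 3 = 27 cm/s
11–16 s: -2 × 5 = -10 cm/s
Δv = 41 cm/s, so v(16) = -1 + (41) = 40 cm/s.

40 cm/s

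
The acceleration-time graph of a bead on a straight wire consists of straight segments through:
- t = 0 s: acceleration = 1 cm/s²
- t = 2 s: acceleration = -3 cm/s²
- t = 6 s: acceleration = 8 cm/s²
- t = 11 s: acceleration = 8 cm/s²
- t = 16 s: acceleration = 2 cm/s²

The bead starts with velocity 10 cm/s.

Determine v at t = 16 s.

Δv equals the area under the a-t graph; then v = v₀ + Δv.
0–2 s: ½(1 + -3)(2) = -2 cm/s
2–6 s: ½(-3 + 8)(4) = 10 cm/s
6–11 s: 8 × 5 = 40 cm/s
11–16 s: ½(8 + 2)(5) = 25 cm/s
Δv = 73 cm/s, so v(16) = 10 + (73) = 83 cm/s.

83 cm/s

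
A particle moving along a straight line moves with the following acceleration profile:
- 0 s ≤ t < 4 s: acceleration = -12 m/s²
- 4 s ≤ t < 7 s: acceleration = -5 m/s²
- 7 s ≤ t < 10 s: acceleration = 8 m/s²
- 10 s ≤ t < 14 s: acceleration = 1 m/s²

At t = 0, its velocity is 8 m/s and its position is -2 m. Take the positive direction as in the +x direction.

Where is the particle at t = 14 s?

-453.5 m

On each constant-a segment, Δv = aΔt and Δx = v₀Δt + ½aΔt²; chain segment to segment.
0–4 s: v starts 8 m/s; Δx = 8·4 + ½·-12·4² = -64 m; v ends -40 m/s.
4–7 s: v starts -40 m/s; Δx = -40·3 + ½·-5·3² = -142.5 m; v ends -55 m/s.
7–10 s: v starts -55 m/s; Δx = -55·3 + ½·8·3² = -129 m; v ends -31 m/s.
10–14 s: v starts -31 m/s; Δx = -31·4 + ½·1·4² = -116 m; v ends -27 m/s.
x(14) = -2 + Σ Δx = -453.5 m.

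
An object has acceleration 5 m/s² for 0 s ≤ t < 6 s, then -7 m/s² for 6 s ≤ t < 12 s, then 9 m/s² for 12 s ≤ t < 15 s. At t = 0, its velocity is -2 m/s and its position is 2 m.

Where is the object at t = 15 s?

On each constant-a segment, Δv = aΔt and Δx = v₀Δt + ½aΔt²; chain segment to segment.
0–6 s: v starts -2 m/s; Δx = -2·6 + ½·5·6² = 78 m; v ends 28 m/s.
6–12 s: v starts 28 m/s; Δx = 28·6 + ½·-7·6² = 42 m; v ends -14 m/s.
12–15 s: v starts -14 m/s; Δx = -14·3 + ½·9·3² = -1.5 m; v ends 13 m/s.
x(15) = 2 + Σ Δx = 120.5 m.

120.5 m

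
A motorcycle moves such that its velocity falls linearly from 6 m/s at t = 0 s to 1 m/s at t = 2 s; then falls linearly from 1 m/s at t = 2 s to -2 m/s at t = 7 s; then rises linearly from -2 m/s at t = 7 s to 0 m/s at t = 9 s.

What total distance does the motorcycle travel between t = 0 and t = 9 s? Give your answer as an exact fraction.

Total distance travelled is ∫|v| dt — sum the magnitudes of each area piece.
0–2 s: |½(6 + 1)(2)| = 7 m
2–7 s: v = 0 at t = 11/3 s; triangle areas 5/6 + 10/3 = 25/6 m
7–9 s: |½(-2 + 0)(2)| = 2 m
Total distance = 79/6 m

79/6 m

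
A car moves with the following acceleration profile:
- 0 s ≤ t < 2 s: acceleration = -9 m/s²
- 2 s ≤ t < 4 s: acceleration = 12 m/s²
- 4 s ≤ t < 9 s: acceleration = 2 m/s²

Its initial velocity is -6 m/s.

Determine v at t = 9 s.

Δv equals the area under the a-t graph; then v = v₀ + Δv.
0–2 s: -9 × 2 = -18 m/s
2–4 s: 12 × 2 = 24 m/s
4–9 s: 2 × 5 = 10 m/s
Δv = 16 m/s, so v(9) = -6 + (16) = 10 m/s.

10 m/s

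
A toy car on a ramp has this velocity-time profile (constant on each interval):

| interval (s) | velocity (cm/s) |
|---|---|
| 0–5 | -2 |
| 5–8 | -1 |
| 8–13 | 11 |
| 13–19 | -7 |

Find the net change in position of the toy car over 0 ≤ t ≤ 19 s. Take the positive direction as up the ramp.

0 cm

Net displacement equals the area under the velocity-time graph (areas below the axis count negative).
0–5 s: -2 × 5 = -10 cm
5–8 s: -1 × 3 = -3 cm
8–13 s: 11 × 5 = 55 cm
13–19 s: -7 × 6 = -42 cm
Net displacement = 0 cm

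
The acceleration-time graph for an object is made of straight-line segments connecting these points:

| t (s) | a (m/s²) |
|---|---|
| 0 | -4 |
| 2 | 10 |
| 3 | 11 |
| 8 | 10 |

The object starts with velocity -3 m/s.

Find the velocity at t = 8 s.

Δv equals the area under the a-t graph; then v = v₀ + Δv.
0–2 s: ½(-4 + 10)(2) = 6 m/s
2–3 s: ½(10 + 11)(1) = 10.5 m/s
3–8 s: ½(11 + 10)(5) = 52.5 m/s
Δv = 69 m/s, so v(8) = -3 + (69) = 66 m/s.

66 m/s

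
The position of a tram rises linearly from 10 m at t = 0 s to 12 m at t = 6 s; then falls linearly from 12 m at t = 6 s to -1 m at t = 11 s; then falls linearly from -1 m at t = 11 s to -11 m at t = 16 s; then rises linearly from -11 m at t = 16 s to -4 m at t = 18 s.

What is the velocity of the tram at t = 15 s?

-2 m/s

Velocity is the slope of the x-t graph on 11–16 s: (-11 − -1)/(16 − 11) = -2 m/s.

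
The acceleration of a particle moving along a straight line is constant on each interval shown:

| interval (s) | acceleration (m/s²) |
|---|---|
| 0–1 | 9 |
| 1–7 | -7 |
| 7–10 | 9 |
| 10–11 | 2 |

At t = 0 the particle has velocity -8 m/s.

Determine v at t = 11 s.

-12 m/s

Δv equals the area under the a-t graph; then v = v₀ + Δv.
0–1 s: 9 × 1 = 9 m/s
1–7 s: -7 × 6 = -42 m/s
7–10 s: 9 × 3 = 27 m/s
10–11 s: 2 × 1 = 2 m/s
Δv = -4 m/s, so v(11) = -8 + (-4) = -12 m/s.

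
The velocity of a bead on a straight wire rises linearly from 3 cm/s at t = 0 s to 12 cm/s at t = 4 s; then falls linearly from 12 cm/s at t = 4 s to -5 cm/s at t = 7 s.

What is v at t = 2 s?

On 0–4 s the graph is linear from 3 to 12 cm/s: v(2) = 3 + (12 − 3)·(2 − 0)/(4 − 0) = 7.5 cm/s.

7.5 cm/s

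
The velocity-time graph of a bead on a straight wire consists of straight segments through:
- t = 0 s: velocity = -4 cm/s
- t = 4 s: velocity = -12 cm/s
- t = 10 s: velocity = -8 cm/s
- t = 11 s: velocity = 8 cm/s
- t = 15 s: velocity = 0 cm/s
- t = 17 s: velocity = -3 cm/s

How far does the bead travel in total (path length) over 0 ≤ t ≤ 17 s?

115 cm

Distance (not displacement) is the total path length: add the absolute areas under v-t.
0–4 s: |½(-4 + -12)(4)| = 32 cm
4–10 s: |½(-12 + -8)(6)| = 60 cm
10–11 s: v = 0 at t = 10.5 s; triangle areas 2 + 2 = 4 cm
11–15 s: |½(8 + 0)(4)| = 16 cm
15–17 s: |½(0 + -3)(2)| = 3 cm
Total distance = 115 cm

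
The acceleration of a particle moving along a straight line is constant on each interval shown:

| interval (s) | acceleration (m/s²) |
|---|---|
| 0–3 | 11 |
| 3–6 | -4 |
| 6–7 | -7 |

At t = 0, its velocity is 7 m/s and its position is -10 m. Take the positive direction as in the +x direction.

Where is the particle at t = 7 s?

187 m

On each constant-a segment, Δv = aΔt and Δx = v₀Δt + ½aΔt²; chain segment to segment.
0–3 s: v starts 7 m/s; Δx = 7·3 + ½·11·3² = 70.5 m; v ends 40 m/s.
3–6 s: v starts 40 m/s; Δx = 40·3 + ½·-4·3² = 102 m; v ends 28 m/s.
6–7 s: v starts 28 m/s; Δx = 28·1 + ½·-7·1² = 24.5 m; v ends 21 m/s.
x(7) = -10 + Σ Δx = 187 m.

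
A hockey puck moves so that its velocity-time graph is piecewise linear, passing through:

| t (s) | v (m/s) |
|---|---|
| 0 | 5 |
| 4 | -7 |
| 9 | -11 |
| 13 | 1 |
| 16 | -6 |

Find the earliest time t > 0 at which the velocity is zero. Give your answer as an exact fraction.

v changes sign on 0–4 s (from 5 to -7); the graph is linear there, so v = 0 at t = 0 + (-5)·(4 − 0)/(-7 − 5) = 5/3 s.

t = 5/3 s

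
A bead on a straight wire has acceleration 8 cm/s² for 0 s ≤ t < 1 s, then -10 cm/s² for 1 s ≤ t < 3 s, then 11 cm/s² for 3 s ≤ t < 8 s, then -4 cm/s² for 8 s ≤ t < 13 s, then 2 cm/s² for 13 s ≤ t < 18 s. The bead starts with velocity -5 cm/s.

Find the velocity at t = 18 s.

Δv equals the area under the a-t graph; then v = v₀ + Δv.
0–1 s: 8 × 1 = 8 cm/s
1–3 s: -10 × 2 = -20 cm/s
3–8 s: 11 × 5 = 55 cm/s
8–13 s: -4 × 5 = -20 cm/s
13–18 s: 2 × 5 = 10 cm/s
Δv = 33 cm/s, so v(18) = -5 + (33) = 28 cm/s.

28 cm/s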